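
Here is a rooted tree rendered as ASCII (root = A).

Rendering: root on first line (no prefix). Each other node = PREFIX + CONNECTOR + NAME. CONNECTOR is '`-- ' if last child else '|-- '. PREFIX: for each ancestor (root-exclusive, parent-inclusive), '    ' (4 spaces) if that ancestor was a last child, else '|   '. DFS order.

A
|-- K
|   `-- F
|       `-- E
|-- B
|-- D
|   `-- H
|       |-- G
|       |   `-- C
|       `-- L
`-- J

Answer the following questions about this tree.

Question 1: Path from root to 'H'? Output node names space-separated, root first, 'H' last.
Walk down from root: A -> D -> H

Answer: A D H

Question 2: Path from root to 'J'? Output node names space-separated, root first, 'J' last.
Answer: A J

Derivation:
Walk down from root: A -> J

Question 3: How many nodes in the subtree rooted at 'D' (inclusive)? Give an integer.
Subtree rooted at D contains: C, D, G, H, L
Count = 5

Answer: 5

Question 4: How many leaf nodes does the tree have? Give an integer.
Leaves (nodes with no children): B, C, E, J, L

Answer: 5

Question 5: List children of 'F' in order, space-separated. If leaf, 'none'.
Node F's children (from adjacency): E

Answer: E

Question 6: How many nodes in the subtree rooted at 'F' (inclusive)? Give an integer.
Answer: 2

Derivation:
Subtree rooted at F contains: E, F
Count = 2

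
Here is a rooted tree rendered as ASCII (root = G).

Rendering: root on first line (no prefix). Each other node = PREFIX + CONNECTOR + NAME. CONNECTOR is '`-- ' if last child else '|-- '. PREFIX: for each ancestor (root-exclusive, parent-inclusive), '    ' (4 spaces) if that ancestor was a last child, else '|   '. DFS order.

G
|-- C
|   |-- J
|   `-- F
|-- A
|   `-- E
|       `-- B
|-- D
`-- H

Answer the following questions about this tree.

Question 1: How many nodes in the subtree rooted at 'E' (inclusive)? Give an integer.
Subtree rooted at E contains: B, E
Count = 2

Answer: 2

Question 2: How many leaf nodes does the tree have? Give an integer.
Leaves (nodes with no children): B, D, F, H, J

Answer: 5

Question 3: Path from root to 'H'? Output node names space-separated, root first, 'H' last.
Walk down from root: G -> H

Answer: G H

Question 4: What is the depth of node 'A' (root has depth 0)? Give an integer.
Answer: 1

Derivation:
Path from root to A: G -> A
Depth = number of edges = 1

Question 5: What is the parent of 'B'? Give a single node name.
Scan adjacency: B appears as child of E

Answer: E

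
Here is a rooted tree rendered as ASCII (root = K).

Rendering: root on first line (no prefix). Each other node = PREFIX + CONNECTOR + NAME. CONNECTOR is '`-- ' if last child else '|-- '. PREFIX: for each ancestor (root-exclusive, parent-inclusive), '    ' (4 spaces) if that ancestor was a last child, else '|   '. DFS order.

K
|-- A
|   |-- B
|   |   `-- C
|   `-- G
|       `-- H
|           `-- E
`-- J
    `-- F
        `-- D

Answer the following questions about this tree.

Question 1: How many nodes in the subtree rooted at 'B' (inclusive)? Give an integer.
Subtree rooted at B contains: B, C
Count = 2

Answer: 2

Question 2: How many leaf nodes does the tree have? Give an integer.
Answer: 3

Derivation:
Leaves (nodes with no children): C, D, E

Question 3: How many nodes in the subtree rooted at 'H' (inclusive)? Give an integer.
Answer: 2

Derivation:
Subtree rooted at H contains: E, H
Count = 2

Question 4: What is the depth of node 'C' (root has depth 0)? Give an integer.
Path from root to C: K -> A -> B -> C
Depth = number of edges = 3

Answer: 3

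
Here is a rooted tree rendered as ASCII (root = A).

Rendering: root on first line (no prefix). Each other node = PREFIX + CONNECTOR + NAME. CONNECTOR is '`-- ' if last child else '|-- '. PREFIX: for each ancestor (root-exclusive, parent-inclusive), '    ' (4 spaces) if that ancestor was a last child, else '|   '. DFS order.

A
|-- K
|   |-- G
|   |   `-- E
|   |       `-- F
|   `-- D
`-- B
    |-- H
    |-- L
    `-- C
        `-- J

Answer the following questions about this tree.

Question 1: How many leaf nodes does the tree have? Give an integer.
Answer: 5

Derivation:
Leaves (nodes with no children): D, F, H, J, L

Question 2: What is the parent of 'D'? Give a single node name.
Answer: K

Derivation:
Scan adjacency: D appears as child of K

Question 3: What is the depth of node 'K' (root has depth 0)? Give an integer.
Answer: 1

Derivation:
Path from root to K: A -> K
Depth = number of edges = 1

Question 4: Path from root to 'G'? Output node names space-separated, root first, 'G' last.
Answer: A K G

Derivation:
Walk down from root: A -> K -> G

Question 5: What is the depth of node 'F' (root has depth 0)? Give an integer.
Path from root to F: A -> K -> G -> E -> F
Depth = number of edges = 4

Answer: 4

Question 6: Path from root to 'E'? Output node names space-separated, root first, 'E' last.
Walk down from root: A -> K -> G -> E

Answer: A K G E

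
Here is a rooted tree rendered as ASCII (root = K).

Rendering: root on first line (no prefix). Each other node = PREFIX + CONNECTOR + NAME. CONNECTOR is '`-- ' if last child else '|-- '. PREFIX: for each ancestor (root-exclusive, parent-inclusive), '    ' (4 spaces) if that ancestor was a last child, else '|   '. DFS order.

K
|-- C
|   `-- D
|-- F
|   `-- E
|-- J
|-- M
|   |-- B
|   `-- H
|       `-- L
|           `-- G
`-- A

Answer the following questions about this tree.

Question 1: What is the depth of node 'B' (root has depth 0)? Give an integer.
Answer: 2

Derivation:
Path from root to B: K -> M -> B
Depth = number of edges = 2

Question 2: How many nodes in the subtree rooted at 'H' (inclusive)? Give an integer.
Answer: 3

Derivation:
Subtree rooted at H contains: G, H, L
Count = 3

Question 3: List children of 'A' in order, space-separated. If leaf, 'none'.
Node A's children (from adjacency): (leaf)

Answer: none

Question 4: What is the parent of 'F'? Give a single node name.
Scan adjacency: F appears as child of K

Answer: K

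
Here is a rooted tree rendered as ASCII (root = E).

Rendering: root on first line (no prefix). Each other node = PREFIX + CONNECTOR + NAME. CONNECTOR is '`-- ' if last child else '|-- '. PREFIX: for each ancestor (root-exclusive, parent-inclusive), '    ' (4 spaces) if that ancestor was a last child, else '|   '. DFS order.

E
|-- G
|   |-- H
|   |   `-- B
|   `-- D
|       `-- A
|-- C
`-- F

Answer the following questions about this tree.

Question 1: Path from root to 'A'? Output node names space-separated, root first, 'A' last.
Walk down from root: E -> G -> D -> A

Answer: E G D A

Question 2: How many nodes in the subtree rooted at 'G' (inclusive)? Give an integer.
Subtree rooted at G contains: A, B, D, G, H
Count = 5

Answer: 5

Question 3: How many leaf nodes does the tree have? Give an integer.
Leaves (nodes with no children): A, B, C, F

Answer: 4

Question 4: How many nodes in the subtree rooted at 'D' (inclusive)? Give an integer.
Answer: 2

Derivation:
Subtree rooted at D contains: A, D
Count = 2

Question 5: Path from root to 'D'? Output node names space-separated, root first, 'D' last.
Walk down from root: E -> G -> D

Answer: E G D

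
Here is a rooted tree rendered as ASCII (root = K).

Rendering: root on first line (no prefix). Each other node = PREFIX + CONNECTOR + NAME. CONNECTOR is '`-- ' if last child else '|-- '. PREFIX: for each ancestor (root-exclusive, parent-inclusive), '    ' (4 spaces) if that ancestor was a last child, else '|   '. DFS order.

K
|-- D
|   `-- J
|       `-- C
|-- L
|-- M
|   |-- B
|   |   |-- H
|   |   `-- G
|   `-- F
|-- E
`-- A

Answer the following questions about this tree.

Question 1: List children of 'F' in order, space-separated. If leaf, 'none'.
Answer: none

Derivation:
Node F's children (from adjacency): (leaf)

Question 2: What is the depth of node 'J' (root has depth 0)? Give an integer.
Path from root to J: K -> D -> J
Depth = number of edges = 2

Answer: 2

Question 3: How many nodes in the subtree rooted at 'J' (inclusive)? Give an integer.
Subtree rooted at J contains: C, J
Count = 2

Answer: 2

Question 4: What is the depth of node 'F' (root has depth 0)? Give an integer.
Answer: 2

Derivation:
Path from root to F: K -> M -> F
Depth = number of edges = 2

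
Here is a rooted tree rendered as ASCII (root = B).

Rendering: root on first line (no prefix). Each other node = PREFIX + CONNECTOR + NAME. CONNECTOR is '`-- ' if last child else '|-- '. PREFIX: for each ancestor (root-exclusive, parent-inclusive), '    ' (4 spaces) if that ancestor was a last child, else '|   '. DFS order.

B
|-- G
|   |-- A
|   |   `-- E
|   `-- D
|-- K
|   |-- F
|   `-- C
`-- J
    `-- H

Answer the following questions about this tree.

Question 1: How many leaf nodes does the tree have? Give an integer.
Answer: 5

Derivation:
Leaves (nodes with no children): C, D, E, F, H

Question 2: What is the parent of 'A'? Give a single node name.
Scan adjacency: A appears as child of G

Answer: G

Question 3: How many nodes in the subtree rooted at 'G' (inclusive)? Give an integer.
Answer: 4

Derivation:
Subtree rooted at G contains: A, D, E, G
Count = 4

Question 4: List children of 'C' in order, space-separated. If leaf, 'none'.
Answer: none

Derivation:
Node C's children (from adjacency): (leaf)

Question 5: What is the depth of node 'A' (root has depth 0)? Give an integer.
Answer: 2

Derivation:
Path from root to A: B -> G -> A
Depth = number of edges = 2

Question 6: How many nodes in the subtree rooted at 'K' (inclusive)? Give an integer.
Subtree rooted at K contains: C, F, K
Count = 3

Answer: 3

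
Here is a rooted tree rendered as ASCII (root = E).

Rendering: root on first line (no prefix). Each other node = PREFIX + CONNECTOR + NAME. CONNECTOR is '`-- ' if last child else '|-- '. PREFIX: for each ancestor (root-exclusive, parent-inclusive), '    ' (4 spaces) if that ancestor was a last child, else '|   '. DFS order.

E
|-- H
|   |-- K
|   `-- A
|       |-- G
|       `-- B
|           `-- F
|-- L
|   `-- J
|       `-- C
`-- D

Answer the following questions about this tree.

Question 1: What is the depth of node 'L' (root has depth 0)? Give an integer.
Answer: 1

Derivation:
Path from root to L: E -> L
Depth = number of edges = 1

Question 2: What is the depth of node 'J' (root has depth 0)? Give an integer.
Path from root to J: E -> L -> J
Depth = number of edges = 2

Answer: 2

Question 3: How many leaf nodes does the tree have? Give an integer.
Leaves (nodes with no children): C, D, F, G, K

Answer: 5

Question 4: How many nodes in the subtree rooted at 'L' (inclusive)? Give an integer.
Answer: 3

Derivation:
Subtree rooted at L contains: C, J, L
Count = 3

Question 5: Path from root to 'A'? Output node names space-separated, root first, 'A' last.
Walk down from root: E -> H -> A

Answer: E H A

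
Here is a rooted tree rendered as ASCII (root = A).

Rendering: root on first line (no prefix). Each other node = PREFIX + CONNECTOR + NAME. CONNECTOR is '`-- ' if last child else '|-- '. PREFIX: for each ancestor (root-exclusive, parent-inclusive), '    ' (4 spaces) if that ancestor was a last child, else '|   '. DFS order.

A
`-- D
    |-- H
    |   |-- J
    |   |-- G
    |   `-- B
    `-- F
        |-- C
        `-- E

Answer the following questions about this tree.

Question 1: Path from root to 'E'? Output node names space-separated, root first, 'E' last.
Walk down from root: A -> D -> F -> E

Answer: A D F E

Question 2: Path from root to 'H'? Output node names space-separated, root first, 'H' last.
Answer: A D H

Derivation:
Walk down from root: A -> D -> H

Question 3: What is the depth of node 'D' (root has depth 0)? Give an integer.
Answer: 1

Derivation:
Path from root to D: A -> D
Depth = number of edges = 1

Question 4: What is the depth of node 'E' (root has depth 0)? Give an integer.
Path from root to E: A -> D -> F -> E
Depth = number of edges = 3

Answer: 3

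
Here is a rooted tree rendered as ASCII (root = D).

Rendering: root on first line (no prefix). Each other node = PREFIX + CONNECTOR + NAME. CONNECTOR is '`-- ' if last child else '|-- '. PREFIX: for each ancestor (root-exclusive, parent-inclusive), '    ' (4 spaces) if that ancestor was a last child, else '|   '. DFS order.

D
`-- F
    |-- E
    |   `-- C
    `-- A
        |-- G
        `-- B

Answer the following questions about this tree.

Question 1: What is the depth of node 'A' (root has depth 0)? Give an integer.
Path from root to A: D -> F -> A
Depth = number of edges = 2

Answer: 2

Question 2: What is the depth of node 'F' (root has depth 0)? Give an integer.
Answer: 1

Derivation:
Path from root to F: D -> F
Depth = number of edges = 1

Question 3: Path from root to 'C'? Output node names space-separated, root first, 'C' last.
Answer: D F E C

Derivation:
Walk down from root: D -> F -> E -> C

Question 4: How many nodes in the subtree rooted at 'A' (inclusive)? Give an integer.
Answer: 3

Derivation:
Subtree rooted at A contains: A, B, G
Count = 3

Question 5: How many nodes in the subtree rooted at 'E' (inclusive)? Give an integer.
Subtree rooted at E contains: C, E
Count = 2

Answer: 2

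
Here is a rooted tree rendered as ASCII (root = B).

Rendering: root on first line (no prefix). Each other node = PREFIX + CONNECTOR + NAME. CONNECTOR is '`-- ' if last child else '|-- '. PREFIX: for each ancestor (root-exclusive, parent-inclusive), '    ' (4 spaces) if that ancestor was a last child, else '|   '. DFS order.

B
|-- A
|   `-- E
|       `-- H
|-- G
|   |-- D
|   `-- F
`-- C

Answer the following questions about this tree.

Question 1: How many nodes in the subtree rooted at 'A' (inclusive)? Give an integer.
Subtree rooted at A contains: A, E, H
Count = 3

Answer: 3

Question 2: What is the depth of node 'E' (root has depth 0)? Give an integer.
Path from root to E: B -> A -> E
Depth = number of edges = 2

Answer: 2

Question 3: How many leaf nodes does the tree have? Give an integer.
Answer: 4

Derivation:
Leaves (nodes with no children): C, D, F, H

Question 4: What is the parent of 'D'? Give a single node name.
Answer: G

Derivation:
Scan adjacency: D appears as child of G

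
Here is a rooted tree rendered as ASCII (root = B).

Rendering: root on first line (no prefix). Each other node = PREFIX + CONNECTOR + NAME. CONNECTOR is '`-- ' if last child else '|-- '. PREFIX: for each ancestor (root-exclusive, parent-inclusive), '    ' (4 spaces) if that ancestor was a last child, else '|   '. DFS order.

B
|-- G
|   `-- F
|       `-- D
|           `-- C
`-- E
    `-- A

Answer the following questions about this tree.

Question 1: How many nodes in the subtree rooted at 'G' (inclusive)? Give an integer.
Answer: 4

Derivation:
Subtree rooted at G contains: C, D, F, G
Count = 4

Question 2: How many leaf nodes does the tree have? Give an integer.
Leaves (nodes with no children): A, C

Answer: 2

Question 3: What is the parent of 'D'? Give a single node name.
Scan adjacency: D appears as child of F

Answer: F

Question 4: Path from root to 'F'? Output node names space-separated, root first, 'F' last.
Answer: B G F

Derivation:
Walk down from root: B -> G -> F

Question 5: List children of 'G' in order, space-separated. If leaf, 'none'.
Node G's children (from adjacency): F

Answer: F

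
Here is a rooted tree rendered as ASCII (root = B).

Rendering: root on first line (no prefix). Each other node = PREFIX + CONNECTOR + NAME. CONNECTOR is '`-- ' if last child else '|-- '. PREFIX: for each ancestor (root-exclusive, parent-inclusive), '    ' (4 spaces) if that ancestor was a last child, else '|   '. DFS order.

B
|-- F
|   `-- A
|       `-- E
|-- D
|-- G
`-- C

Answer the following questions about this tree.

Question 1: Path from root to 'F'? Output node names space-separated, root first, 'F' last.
Answer: B F

Derivation:
Walk down from root: B -> F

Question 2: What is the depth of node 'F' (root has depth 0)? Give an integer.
Path from root to F: B -> F
Depth = number of edges = 1

Answer: 1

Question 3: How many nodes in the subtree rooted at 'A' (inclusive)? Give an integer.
Answer: 2

Derivation:
Subtree rooted at A contains: A, E
Count = 2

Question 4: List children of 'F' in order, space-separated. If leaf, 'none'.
Answer: A

Derivation:
Node F's children (from adjacency): A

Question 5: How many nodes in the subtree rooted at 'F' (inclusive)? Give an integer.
Subtree rooted at F contains: A, E, F
Count = 3

Answer: 3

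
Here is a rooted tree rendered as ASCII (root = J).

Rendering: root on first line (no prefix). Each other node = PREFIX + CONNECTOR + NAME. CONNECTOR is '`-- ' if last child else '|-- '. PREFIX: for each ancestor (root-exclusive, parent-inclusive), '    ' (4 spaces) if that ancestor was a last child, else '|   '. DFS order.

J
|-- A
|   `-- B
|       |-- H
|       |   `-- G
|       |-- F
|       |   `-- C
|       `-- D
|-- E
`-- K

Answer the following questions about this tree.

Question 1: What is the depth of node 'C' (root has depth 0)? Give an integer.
Answer: 4

Derivation:
Path from root to C: J -> A -> B -> F -> C
Depth = number of edges = 4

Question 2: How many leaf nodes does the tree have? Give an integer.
Leaves (nodes with no children): C, D, E, G, K

Answer: 5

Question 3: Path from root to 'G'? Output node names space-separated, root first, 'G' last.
Answer: J A B H G

Derivation:
Walk down from root: J -> A -> B -> H -> G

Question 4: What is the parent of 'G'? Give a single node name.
Scan adjacency: G appears as child of H

Answer: H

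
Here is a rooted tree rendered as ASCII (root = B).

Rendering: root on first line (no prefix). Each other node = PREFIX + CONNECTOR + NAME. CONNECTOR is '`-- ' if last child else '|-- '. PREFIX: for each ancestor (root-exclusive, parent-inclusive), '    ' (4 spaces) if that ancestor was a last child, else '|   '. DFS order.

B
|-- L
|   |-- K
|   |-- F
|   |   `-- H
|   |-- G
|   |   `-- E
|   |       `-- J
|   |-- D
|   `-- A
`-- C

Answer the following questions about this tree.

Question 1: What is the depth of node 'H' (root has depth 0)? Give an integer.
Answer: 3

Derivation:
Path from root to H: B -> L -> F -> H
Depth = number of edges = 3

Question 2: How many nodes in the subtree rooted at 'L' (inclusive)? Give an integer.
Answer: 9

Derivation:
Subtree rooted at L contains: A, D, E, F, G, H, J, K, L
Count = 9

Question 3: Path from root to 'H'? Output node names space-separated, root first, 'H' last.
Answer: B L F H

Derivation:
Walk down from root: B -> L -> F -> H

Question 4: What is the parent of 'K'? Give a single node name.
Scan adjacency: K appears as child of L

Answer: L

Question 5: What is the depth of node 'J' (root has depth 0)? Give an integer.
Answer: 4

Derivation:
Path from root to J: B -> L -> G -> E -> J
Depth = number of edges = 4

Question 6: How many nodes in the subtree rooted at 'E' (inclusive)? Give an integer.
Subtree rooted at E contains: E, J
Count = 2

Answer: 2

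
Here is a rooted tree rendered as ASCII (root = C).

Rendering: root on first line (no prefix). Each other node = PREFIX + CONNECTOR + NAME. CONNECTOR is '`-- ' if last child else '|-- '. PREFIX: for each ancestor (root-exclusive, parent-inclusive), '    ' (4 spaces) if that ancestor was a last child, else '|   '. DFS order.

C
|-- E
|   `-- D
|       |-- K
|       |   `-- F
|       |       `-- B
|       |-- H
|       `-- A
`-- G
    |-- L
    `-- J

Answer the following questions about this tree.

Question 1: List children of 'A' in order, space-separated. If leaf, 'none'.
Node A's children (from adjacency): (leaf)

Answer: none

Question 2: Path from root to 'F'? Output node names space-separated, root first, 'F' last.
Answer: C E D K F

Derivation:
Walk down from root: C -> E -> D -> K -> F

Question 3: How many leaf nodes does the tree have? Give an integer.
Leaves (nodes with no children): A, B, H, J, L

Answer: 5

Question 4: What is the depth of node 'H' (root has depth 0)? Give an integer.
Answer: 3

Derivation:
Path from root to H: C -> E -> D -> H
Depth = number of edges = 3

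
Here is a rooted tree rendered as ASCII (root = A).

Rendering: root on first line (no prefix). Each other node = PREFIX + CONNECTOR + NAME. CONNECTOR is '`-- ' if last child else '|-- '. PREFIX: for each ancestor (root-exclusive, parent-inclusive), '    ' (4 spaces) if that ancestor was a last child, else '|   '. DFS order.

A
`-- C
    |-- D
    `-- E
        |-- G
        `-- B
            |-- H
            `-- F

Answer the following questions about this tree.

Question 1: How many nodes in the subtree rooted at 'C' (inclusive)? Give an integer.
Subtree rooted at C contains: B, C, D, E, F, G, H
Count = 7

Answer: 7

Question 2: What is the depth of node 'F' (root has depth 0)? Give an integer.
Answer: 4

Derivation:
Path from root to F: A -> C -> E -> B -> F
Depth = number of edges = 4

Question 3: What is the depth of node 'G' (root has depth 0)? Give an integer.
Answer: 3

Derivation:
Path from root to G: A -> C -> E -> G
Depth = number of edges = 3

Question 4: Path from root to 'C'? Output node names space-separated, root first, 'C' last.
Walk down from root: A -> C

Answer: A C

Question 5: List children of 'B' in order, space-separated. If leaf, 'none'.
Node B's children (from adjacency): H, F

Answer: H F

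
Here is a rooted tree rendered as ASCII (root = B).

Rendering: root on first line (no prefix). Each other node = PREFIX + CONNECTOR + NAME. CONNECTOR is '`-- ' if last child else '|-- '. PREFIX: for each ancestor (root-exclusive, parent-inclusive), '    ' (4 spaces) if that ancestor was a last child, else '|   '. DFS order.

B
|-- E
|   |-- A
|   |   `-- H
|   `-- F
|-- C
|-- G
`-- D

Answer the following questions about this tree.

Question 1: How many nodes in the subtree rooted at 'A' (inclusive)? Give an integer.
Answer: 2

Derivation:
Subtree rooted at A contains: A, H
Count = 2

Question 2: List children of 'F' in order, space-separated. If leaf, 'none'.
Answer: none

Derivation:
Node F's children (from adjacency): (leaf)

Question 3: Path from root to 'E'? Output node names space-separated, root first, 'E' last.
Answer: B E

Derivation:
Walk down from root: B -> E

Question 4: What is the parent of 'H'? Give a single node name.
Answer: A

Derivation:
Scan adjacency: H appears as child of A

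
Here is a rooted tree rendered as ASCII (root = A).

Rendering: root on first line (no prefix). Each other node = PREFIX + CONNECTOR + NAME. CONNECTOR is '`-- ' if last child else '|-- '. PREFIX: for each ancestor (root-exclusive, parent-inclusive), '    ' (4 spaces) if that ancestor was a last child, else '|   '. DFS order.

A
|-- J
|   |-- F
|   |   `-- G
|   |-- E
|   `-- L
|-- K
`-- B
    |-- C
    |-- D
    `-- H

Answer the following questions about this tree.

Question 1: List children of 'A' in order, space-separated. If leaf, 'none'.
Node A's children (from adjacency): J, K, B

Answer: J K B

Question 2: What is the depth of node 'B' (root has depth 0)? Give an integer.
Path from root to B: A -> B
Depth = number of edges = 1

Answer: 1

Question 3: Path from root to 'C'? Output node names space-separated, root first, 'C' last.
Answer: A B C

Derivation:
Walk down from root: A -> B -> C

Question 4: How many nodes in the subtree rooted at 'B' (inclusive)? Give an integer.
Answer: 4

Derivation:
Subtree rooted at B contains: B, C, D, H
Count = 4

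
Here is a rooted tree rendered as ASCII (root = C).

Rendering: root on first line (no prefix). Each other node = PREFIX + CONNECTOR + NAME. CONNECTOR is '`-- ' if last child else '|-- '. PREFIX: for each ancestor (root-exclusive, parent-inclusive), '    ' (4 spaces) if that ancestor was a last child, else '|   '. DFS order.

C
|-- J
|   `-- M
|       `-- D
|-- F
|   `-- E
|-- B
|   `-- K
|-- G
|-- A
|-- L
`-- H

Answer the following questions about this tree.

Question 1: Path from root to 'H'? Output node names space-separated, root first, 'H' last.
Answer: C H

Derivation:
Walk down from root: C -> H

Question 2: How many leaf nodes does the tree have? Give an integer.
Answer: 7

Derivation:
Leaves (nodes with no children): A, D, E, G, H, K, L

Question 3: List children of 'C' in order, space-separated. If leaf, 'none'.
Answer: J F B G A L H

Derivation:
Node C's children (from adjacency): J, F, B, G, A, L, H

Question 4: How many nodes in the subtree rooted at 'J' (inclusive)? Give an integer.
Subtree rooted at J contains: D, J, M
Count = 3

Answer: 3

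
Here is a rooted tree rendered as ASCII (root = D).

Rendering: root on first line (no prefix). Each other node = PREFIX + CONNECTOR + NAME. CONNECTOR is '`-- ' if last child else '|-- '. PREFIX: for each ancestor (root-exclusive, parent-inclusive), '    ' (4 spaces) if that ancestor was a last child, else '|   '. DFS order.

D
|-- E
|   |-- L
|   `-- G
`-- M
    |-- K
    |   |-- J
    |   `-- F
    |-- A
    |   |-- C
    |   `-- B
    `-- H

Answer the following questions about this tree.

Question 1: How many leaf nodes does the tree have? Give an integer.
Leaves (nodes with no children): B, C, F, G, H, J, L

Answer: 7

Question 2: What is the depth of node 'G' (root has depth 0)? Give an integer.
Path from root to G: D -> E -> G
Depth = number of edges = 2

Answer: 2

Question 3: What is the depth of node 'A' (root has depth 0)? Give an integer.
Path from root to A: D -> M -> A
Depth = number of edges = 2

Answer: 2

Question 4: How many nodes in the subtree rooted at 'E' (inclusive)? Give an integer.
Answer: 3

Derivation:
Subtree rooted at E contains: E, G, L
Count = 3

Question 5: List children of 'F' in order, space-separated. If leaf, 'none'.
Answer: none

Derivation:
Node F's children (from adjacency): (leaf)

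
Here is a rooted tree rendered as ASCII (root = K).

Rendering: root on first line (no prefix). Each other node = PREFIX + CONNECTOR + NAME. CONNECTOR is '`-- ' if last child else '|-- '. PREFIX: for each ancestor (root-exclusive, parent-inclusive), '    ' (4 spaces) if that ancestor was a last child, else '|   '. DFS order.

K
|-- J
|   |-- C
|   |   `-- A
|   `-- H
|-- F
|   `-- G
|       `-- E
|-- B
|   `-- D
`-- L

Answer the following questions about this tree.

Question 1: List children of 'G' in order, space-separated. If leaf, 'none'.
Node G's children (from adjacency): E

Answer: E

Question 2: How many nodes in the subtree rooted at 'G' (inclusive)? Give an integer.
Subtree rooted at G contains: E, G
Count = 2

Answer: 2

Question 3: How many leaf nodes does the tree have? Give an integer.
Answer: 5

Derivation:
Leaves (nodes with no children): A, D, E, H, L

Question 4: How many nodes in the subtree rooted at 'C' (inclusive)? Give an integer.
Subtree rooted at C contains: A, C
Count = 2

Answer: 2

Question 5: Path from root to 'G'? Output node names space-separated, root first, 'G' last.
Walk down from root: K -> F -> G

Answer: K F G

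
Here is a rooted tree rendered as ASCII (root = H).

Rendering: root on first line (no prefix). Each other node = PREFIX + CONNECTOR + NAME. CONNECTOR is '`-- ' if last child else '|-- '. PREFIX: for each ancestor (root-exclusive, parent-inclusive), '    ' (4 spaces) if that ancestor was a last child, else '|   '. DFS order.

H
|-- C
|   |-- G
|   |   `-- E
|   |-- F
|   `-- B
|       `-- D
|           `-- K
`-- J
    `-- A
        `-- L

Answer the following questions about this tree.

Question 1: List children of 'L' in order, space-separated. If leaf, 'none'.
Answer: none

Derivation:
Node L's children (from adjacency): (leaf)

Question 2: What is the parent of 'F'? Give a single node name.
Scan adjacency: F appears as child of C

Answer: C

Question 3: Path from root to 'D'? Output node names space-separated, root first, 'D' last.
Answer: H C B D

Derivation:
Walk down from root: H -> C -> B -> D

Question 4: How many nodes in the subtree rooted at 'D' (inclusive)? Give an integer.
Subtree rooted at D contains: D, K
Count = 2

Answer: 2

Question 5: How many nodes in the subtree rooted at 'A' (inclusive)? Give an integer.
Subtree rooted at A contains: A, L
Count = 2

Answer: 2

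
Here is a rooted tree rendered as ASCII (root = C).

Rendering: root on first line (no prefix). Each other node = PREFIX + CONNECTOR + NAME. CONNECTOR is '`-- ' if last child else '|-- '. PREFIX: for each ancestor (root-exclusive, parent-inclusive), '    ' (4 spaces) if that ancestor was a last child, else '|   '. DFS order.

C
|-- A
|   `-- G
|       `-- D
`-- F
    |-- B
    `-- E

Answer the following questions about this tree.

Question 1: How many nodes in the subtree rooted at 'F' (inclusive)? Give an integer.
Answer: 3

Derivation:
Subtree rooted at F contains: B, E, F
Count = 3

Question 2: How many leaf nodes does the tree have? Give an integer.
Leaves (nodes with no children): B, D, E

Answer: 3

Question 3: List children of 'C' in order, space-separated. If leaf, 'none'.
Answer: A F

Derivation:
Node C's children (from adjacency): A, F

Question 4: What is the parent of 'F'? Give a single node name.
Scan adjacency: F appears as child of C

Answer: C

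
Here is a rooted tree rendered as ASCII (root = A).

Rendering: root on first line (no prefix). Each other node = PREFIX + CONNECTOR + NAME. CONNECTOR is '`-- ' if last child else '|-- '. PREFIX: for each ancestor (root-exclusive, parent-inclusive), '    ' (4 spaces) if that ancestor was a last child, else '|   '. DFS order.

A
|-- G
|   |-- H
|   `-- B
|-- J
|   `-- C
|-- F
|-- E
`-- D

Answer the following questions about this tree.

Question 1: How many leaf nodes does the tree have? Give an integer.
Answer: 6

Derivation:
Leaves (nodes with no children): B, C, D, E, F, H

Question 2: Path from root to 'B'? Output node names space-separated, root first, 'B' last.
Walk down from root: A -> G -> B

Answer: A G B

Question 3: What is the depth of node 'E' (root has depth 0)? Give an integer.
Answer: 1

Derivation:
Path from root to E: A -> E
Depth = number of edges = 1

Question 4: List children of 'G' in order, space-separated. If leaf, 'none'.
Node G's children (from adjacency): H, B

Answer: H B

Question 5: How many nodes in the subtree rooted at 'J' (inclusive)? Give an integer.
Answer: 2

Derivation:
Subtree rooted at J contains: C, J
Count = 2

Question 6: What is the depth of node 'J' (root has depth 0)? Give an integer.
Answer: 1

Derivation:
Path from root to J: A -> J
Depth = number of edges = 1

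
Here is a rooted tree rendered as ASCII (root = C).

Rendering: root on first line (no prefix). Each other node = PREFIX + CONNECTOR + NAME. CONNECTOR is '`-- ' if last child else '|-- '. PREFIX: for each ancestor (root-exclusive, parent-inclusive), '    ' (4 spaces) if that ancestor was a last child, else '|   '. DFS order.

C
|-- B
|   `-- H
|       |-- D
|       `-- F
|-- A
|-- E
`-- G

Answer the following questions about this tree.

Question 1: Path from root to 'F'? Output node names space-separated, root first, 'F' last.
Answer: C B H F

Derivation:
Walk down from root: C -> B -> H -> F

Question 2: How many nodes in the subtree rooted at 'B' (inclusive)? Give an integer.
Subtree rooted at B contains: B, D, F, H
Count = 4

Answer: 4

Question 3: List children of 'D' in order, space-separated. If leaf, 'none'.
Answer: none

Derivation:
Node D's children (from adjacency): (leaf)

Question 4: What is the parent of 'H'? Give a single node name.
Answer: B

Derivation:
Scan adjacency: H appears as child of B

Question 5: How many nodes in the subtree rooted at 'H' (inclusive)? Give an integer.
Subtree rooted at H contains: D, F, H
Count = 3

Answer: 3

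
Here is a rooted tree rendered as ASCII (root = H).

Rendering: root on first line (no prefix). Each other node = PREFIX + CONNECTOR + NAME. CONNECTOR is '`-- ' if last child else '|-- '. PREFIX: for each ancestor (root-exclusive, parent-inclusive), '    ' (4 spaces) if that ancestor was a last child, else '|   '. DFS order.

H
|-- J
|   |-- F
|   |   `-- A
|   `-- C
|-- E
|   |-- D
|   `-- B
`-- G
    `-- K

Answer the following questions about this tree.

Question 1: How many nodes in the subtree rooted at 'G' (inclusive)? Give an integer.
Answer: 2

Derivation:
Subtree rooted at G contains: G, K
Count = 2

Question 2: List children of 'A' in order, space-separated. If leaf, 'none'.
Answer: none

Derivation:
Node A's children (from adjacency): (leaf)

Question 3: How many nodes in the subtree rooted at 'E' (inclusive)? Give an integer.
Subtree rooted at E contains: B, D, E
Count = 3

Answer: 3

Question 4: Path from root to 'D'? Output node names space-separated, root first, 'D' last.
Answer: H E D

Derivation:
Walk down from root: H -> E -> D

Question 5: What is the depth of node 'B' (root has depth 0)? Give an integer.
Answer: 2

Derivation:
Path from root to B: H -> E -> B
Depth = number of edges = 2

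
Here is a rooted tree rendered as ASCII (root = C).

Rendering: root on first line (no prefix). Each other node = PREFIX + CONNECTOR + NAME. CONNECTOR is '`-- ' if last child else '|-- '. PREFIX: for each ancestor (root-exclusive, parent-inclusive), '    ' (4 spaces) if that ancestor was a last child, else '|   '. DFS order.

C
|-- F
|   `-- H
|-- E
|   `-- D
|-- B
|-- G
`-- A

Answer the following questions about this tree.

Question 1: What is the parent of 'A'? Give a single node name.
Scan adjacency: A appears as child of C

Answer: C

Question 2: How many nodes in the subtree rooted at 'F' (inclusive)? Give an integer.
Subtree rooted at F contains: F, H
Count = 2

Answer: 2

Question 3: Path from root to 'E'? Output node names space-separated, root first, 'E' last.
Walk down from root: C -> E

Answer: C E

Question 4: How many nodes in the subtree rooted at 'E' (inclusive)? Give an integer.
Answer: 2

Derivation:
Subtree rooted at E contains: D, E
Count = 2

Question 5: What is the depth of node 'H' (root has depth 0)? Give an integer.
Answer: 2

Derivation:
Path from root to H: C -> F -> H
Depth = number of edges = 2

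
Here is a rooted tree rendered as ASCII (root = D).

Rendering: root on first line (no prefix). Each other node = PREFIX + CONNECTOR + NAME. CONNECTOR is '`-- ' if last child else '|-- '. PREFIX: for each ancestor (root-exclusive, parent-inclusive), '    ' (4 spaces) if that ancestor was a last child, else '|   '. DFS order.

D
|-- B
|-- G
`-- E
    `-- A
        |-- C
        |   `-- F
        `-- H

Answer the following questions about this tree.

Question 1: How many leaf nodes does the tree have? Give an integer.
Leaves (nodes with no children): B, F, G, H

Answer: 4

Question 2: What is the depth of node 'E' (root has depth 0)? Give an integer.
Path from root to E: D -> E
Depth = number of edges = 1

Answer: 1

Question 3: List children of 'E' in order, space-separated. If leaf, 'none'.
Node E's children (from adjacency): A

Answer: A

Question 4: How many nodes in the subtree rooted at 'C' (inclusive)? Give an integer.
Subtree rooted at C contains: C, F
Count = 2

Answer: 2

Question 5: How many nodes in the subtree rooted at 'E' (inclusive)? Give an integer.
Answer: 5

Derivation:
Subtree rooted at E contains: A, C, E, F, H
Count = 5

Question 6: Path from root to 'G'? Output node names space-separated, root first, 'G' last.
Answer: D G

Derivation:
Walk down from root: D -> G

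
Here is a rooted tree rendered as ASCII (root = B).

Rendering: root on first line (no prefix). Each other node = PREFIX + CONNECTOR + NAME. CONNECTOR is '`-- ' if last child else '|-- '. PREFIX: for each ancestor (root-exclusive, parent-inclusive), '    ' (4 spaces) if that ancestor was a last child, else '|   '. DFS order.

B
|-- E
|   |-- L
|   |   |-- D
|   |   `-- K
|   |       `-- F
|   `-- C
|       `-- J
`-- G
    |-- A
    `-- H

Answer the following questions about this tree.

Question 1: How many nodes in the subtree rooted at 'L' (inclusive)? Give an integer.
Subtree rooted at L contains: D, F, K, L
Count = 4

Answer: 4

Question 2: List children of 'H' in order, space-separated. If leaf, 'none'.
Node H's children (from adjacency): (leaf)

Answer: none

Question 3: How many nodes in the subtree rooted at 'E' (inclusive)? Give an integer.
Answer: 7

Derivation:
Subtree rooted at E contains: C, D, E, F, J, K, L
Count = 7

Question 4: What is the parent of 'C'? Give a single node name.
Scan adjacency: C appears as child of E

Answer: E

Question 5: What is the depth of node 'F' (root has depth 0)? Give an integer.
Answer: 4

Derivation:
Path from root to F: B -> E -> L -> K -> F
Depth = number of edges = 4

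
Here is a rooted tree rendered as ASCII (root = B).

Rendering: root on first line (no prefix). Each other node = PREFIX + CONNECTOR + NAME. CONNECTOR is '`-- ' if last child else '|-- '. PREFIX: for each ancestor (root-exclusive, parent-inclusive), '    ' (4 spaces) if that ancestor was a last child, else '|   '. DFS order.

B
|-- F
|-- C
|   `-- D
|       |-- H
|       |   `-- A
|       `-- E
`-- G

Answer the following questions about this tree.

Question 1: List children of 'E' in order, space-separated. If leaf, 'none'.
Node E's children (from adjacency): (leaf)

Answer: none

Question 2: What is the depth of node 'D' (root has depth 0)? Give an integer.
Answer: 2

Derivation:
Path from root to D: B -> C -> D
Depth = number of edges = 2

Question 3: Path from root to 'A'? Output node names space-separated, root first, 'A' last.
Answer: B C D H A

Derivation:
Walk down from root: B -> C -> D -> H -> A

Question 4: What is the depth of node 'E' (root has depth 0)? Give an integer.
Answer: 3

Derivation:
Path from root to E: B -> C -> D -> E
Depth = number of edges = 3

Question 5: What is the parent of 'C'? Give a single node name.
Scan adjacency: C appears as child of B

Answer: B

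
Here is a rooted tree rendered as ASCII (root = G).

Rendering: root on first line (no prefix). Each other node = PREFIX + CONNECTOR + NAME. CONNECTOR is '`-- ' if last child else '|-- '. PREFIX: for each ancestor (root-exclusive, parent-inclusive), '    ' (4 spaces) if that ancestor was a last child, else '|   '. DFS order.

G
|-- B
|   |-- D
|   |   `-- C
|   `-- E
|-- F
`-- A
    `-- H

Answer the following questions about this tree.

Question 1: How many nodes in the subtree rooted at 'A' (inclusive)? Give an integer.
Subtree rooted at A contains: A, H
Count = 2

Answer: 2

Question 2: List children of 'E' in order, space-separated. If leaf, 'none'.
Node E's children (from adjacency): (leaf)

Answer: none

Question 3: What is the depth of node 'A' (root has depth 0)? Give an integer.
Path from root to A: G -> A
Depth = number of edges = 1

Answer: 1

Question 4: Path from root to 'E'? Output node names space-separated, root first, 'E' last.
Answer: G B E

Derivation:
Walk down from root: G -> B -> E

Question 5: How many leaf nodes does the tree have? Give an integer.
Answer: 4

Derivation:
Leaves (nodes with no children): C, E, F, H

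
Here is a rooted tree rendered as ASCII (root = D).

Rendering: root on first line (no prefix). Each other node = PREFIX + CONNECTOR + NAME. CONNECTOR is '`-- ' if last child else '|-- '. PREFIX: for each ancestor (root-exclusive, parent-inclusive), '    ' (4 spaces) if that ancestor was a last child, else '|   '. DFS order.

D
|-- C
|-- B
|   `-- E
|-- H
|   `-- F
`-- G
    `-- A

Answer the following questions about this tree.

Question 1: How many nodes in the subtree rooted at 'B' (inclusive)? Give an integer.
Answer: 2

Derivation:
Subtree rooted at B contains: B, E
Count = 2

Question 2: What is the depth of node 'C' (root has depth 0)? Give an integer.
Path from root to C: D -> C
Depth = number of edges = 1

Answer: 1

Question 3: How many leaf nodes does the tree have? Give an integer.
Leaves (nodes with no children): A, C, E, F

Answer: 4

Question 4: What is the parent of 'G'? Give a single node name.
Scan adjacency: G appears as child of D

Answer: D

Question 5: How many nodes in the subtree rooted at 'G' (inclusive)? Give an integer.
Answer: 2

Derivation:
Subtree rooted at G contains: A, G
Count = 2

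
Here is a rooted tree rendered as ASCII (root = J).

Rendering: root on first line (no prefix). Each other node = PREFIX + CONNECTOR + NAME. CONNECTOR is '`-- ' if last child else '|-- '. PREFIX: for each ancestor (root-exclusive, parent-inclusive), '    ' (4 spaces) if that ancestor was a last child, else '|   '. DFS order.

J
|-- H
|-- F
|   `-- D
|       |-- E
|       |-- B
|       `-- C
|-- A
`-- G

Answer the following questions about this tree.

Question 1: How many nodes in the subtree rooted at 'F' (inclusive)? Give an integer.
Answer: 5

Derivation:
Subtree rooted at F contains: B, C, D, E, F
Count = 5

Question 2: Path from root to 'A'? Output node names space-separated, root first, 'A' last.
Answer: J A

Derivation:
Walk down from root: J -> A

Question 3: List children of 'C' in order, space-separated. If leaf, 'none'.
Node C's children (from adjacency): (leaf)

Answer: none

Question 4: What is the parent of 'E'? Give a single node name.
Scan adjacency: E appears as child of D

Answer: D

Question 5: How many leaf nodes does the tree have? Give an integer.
Leaves (nodes with no children): A, B, C, E, G, H

Answer: 6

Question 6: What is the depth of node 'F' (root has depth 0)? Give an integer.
Answer: 1

Derivation:
Path from root to F: J -> F
Depth = number of edges = 1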